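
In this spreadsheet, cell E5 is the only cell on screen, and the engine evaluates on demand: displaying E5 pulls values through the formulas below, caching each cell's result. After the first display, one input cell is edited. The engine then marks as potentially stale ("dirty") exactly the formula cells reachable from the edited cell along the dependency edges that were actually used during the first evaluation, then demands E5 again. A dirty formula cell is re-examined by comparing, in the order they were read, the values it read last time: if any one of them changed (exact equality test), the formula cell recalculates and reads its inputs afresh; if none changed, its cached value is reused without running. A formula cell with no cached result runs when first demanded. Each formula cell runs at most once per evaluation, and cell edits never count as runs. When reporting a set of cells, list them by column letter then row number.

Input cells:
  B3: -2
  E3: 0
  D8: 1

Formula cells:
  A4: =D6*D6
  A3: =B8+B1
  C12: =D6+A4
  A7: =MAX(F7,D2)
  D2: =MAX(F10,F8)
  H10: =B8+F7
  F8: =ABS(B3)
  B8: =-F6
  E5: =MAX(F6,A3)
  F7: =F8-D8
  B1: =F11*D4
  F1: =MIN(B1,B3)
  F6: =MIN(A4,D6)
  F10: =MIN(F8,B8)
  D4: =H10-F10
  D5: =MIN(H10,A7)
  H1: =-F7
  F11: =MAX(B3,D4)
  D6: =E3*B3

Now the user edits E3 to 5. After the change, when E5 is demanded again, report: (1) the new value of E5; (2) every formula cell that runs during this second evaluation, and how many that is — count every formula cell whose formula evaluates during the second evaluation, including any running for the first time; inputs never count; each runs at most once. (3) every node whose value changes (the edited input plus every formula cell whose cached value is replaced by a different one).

E5 now evaluates to 91.
Run set: A3, A4, B1, B8, D4, D6, E5, F6, F10, F11, H10 (11 run).
Changed values: A3, A4, B1, B8, D4, D6, E3, E5, F6, F10, F11, H10.

Initial pass — values computed on the first demand:
  D6 = 0 * -2 = 0
  A4 = 0 * 0 = 0
  F6 = MIN(0, 0) = 0
  B8 = -(0) = 0
  F8 = ABS(-2) = 2
  F7 = 2 - 1 = 1
  F10 = MIN(2, 0) = 0
  H10 = 0 + 1 = 1
  D4 = 1 - 0 = 1
  F11 = MAX(-2, 1) = 1
  B1 = 1 * 1 = 1
  A3 = 0 + 1 = 1
  E5 = MAX(0, 1) = 1

Second demand — change propagation:
  D6: re-runs because E3 0->5; new result -10.
  A4: re-runs because D6 0->-10; D6 0->-10; new result 100.
  F6: re-runs because A4 0->100; D6 0->-10; new result -10.
  B8: re-runs because F6 0->-10; new result 10.
  F10: re-runs because B8 0->10; new result 2.
  H10: re-runs because B8 0->10; new result 11.
  D4: re-runs because H10 1->11; F10 0->2; new result 9.
  F11: re-runs because D4 1->9; new result 9.
  B1: re-runs because F11 1->9; D4 1->9; new result 81.
  A3: re-runs because B8 0->10; B1 1->81; new result 91.
  E5: re-runs because F6 0->-10; A3 1->91; new result 91.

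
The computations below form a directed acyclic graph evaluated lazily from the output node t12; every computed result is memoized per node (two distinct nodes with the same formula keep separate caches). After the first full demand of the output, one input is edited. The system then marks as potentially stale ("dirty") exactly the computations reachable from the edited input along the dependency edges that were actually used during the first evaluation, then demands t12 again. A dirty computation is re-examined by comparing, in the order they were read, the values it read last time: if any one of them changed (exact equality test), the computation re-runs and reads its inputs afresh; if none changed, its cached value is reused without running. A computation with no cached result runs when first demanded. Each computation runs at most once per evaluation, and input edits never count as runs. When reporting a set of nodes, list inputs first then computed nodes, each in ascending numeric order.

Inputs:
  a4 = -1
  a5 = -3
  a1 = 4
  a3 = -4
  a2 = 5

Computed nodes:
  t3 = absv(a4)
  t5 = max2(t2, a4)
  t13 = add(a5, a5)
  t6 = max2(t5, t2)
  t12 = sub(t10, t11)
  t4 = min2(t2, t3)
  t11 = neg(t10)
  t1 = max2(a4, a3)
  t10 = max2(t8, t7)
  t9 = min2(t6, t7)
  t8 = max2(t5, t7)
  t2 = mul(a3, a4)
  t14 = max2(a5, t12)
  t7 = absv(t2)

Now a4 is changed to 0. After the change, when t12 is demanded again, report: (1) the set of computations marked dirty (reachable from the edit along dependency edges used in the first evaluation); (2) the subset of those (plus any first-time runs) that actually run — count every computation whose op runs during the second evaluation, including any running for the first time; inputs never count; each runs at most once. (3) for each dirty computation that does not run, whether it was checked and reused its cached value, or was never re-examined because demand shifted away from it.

The edit dirties: t2, t5, t7, t8, t10, t11, t12.
7 computations run: t2, t5, t7, t8, t10, t11, t12.
No dirty computation escaped a run.

First demand of the output computes:
  t2 = mul(-4, -1) = 4
  t5 = max2(4, -1) = 4
  t7 = absv(4) = 4
  t8 = max2(4, 4) = 4
  t10 = max2(4, 4) = 4
  t11 = neg(4) = -4
  t12 = sub(4, -4) = 8

After the edit, cleaning proceeds:
  t2: a read changed (a4 -1->0) — executes, giving 0.
  t5: a read changed (t2 4->0; a4 -1->0) — executes, giving 0.
  t7: a read changed (t2 4->0) — executes, giving 0.
  t8: a read changed (t5 4->0; t7 4->0) — executes, giving 0.
  t10: a read changed (t8 4->0; t7 4->0) — executes, giving 0.
  t11: a read changed (t10 4->0) — executes, giving 0.
  t12: a read changed (t10 4->0; t11 -4->0) — executes, giving 0.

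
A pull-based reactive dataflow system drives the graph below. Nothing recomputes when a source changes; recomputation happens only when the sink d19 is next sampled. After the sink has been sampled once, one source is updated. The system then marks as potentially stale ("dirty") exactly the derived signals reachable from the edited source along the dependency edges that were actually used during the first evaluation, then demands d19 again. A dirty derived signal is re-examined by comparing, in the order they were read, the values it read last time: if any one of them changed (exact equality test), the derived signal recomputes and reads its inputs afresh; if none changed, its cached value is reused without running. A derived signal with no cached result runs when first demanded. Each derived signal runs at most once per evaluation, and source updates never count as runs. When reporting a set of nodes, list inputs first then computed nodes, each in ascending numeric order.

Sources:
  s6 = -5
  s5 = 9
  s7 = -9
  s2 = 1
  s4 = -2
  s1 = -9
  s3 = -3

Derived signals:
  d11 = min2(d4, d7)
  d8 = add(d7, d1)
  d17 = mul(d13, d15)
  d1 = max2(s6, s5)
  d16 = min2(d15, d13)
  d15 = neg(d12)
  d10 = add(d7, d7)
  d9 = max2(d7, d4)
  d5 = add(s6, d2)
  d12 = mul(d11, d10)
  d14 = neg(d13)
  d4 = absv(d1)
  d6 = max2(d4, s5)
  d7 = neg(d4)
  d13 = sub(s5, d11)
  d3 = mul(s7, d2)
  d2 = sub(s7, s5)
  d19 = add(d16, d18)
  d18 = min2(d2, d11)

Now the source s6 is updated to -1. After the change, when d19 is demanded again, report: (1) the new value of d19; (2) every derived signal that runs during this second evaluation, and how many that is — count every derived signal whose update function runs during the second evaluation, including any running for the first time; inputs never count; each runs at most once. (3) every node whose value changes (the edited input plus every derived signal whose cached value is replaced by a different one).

First evaluation (everything demanded from the output):
  d1 = max2(-5, 9) = 9
  d2 = sub(-9, 9) = -18
  d4 = absv(9) = 9
  d7 = neg(9) = -9
  d10 = add(-9, -9) = -18
  d11 = min2(9, -9) = -9
  d12 = mul(-9, -18) = 162
  d13 = sub(9, -9) = 18
  d15 = neg(162) = -162
  d16 = min2(-162, 18) = -162
  d18 = min2(-18, -9) = -18
  d19 = add(-162, -18) = -180

Propagation after the edit:
  d1: runs — s6 -5->-1; result 9 (same value as before).
  d4: checked — values it read are unchanged (d1 unchanged); reused cached 9 without running.
  d7: checked — values it read are unchanged (d4 unchanged); reused cached -9 without running.
  d10: checked — values it read are unchanged (d7 unchanged, d7 unchanged); reused cached -18 without running.
  d11: checked — values it read are unchanged (d4 unchanged, d7 unchanged); reused cached -9 without running.
  d12: checked — values it read are unchanged (d11 unchanged, d10 unchanged); reused cached 162 without running.
  d13: checked — values it read are unchanged (s5 unchanged, d11 unchanged); reused cached 18 without running.
  d15: checked — values it read are unchanged (d12 unchanged); reused cached -162 without running.
  d16: checked — values it read are unchanged (d15 unchanged, d13 unchanged); reused cached -162 without running.
  d18: checked — values it read are unchanged (d2 unchanged, d11 unchanged); reused cached -18 without running.
  d19: checked — values it read are unchanged (d16 unchanged, d18 unchanged); reused cached -180 without running.

Key observation: the change is absorbed at d1 — it re-runs but produces the same value, and the output's value is unchanged.

New value of d19: -180.
Derived signals that run: d1 — 1 in total.
Values that change: s6.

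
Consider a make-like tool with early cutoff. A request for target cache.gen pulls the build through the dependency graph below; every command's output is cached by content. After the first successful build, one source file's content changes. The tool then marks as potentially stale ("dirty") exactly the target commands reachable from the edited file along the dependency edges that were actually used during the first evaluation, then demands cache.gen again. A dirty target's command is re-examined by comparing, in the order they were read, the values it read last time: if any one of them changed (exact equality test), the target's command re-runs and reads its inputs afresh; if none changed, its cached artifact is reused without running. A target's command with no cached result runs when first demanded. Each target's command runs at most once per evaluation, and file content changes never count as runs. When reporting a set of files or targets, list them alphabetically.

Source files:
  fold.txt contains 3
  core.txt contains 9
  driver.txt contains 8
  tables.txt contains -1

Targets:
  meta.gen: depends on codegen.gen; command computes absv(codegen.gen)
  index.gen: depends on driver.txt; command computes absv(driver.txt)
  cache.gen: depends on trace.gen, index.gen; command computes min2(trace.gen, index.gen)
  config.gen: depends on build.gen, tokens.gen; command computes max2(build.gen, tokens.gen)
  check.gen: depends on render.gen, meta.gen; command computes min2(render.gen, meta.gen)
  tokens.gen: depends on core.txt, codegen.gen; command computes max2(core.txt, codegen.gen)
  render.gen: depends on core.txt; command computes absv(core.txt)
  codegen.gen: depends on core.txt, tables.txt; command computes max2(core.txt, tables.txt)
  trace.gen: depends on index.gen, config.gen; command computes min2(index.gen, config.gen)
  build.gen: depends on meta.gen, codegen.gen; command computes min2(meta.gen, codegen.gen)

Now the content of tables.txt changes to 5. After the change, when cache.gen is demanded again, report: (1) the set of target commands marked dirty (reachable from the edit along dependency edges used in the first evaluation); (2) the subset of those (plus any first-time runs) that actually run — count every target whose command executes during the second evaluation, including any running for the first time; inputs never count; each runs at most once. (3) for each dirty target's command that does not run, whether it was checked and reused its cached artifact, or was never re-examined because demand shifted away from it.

First demand of the output computes:
  codegen.gen = max2(9, -1) = 9
  index.gen = absv(8) = 8
  meta.gen = absv(9) = 9
  build.gen = min2(9, 9) = 9
  tokens.gen = max2(9, 9) = 9
  config.gen = max2(9, 9) = 9
  trace.gen = min2(8, 9) = 8
  cache.gen = min2(8, 8) = 8

After the edit, cleaning proceeds:
  codegen.gen: a read changed (tables.txt -1->5) — executes, giving 9 — identical to its old value.
  meta.gen: dirty, but its reads are unchanged (codegen.gen unchanged); cached 9 stands.
  build.gen: dirty, but its reads are unchanged (meta.gen unchanged, codegen.gen unchanged); cached 9 stands.
  tokens.gen: dirty, but its reads are unchanged (core.txt unchanged, codegen.gen unchanged); cached 9 stands.
  config.gen: dirty, but its reads are unchanged (build.gen unchanged, tokens.gen unchanged); cached 9 stands.
  trace.gen: dirty, but its reads are unchanged (index.gen unchanged, config.gen unchanged); cached 8 stands.
  cache.gen: dirty, but its reads are unchanged (trace.gen unchanged, index.gen unchanged); cached 8 stands.

Note the absorption at codegen.gen: it re-runs yet its value is the same, leaving the output's value untouched.

The edit dirties: build.gen, cache.gen, codegen.gen, config.gen, meta.gen, tokens.gen, trace.gen.
1 target commands run: codegen.gen.
Cache hits after checking: build.gen, cache.gen, config.gen, meta.gen, tokens.gen, trace.gen.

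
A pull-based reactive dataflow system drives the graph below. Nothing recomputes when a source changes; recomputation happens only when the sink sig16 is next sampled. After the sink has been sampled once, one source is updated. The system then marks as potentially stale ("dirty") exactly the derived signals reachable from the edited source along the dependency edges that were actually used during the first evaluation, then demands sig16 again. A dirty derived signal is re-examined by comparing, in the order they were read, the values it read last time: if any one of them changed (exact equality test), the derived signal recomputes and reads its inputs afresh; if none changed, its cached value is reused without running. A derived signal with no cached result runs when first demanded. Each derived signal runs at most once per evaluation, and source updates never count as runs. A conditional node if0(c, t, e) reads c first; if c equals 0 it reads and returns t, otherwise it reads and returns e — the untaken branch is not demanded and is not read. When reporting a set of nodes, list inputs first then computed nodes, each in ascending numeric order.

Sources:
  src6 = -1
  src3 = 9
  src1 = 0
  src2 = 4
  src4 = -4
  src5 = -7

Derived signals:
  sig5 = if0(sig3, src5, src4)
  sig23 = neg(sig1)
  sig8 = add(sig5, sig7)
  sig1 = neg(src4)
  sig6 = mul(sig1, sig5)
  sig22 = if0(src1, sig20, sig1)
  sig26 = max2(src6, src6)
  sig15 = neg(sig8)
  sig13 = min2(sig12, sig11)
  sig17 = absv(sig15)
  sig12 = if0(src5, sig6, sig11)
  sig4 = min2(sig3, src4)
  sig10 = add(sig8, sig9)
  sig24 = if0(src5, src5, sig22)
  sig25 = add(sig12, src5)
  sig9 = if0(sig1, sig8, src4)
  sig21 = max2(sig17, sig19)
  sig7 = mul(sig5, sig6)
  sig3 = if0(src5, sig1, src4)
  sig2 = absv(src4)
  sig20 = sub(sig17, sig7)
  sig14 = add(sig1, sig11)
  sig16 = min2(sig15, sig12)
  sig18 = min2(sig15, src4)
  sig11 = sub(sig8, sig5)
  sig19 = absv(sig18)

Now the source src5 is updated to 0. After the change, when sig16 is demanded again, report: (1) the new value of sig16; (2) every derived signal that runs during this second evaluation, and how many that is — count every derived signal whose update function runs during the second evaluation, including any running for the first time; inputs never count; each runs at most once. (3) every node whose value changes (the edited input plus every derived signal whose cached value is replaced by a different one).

First evaluation (everything demanded from the output):
  sig1 = neg(-4) = 4
  sig3 = if0(src5=-7 -> else branch src4) = -4
  sig5 = if0(sig3=-4 -> else branch src4) = -4
  sig6 = mul(4, -4) = -16
  sig7 = mul(-4, -16) = 64
  sig8 = add(-4, 64) = 60
  sig11 = sub(60, -4) = 64
  sig12 = if0(src5=-7 -> else branch sig11) = 64
  sig15 = neg(60) = -60
  sig16 = min2(-60, 64) = -60

Propagation after the edit:
  sig3: runs — src5 -7->0; result 4.
  sig5: runs — sig3 -4->4; result -4 (same value as before).
  sig6: checked — values it read are unchanged (sig1 unchanged, sig5 unchanged); reused cached -16 without running.
  sig7: checked — values it read are unchanged (sig5 unchanged, sig6 unchanged); reused cached 64 without running.
  sig8: checked — values it read are unchanged (sig5 unchanged, sig7 unchanged); reused cached 60 without running.
  sig11: marked dirty but never re-examined — demand shifted away from it.
  sig12: runs — src5 -7->0; result -16.
  sig15: checked — values it read are unchanged (sig8 unchanged); reused cached -60 without running.
  sig16: runs — sig12 64->-16; result -60 (same value as before).

Key observation: a condition flipped, so demand moved to the other branch — sig11 is never re-examined.

New value of sig16: -60.
Derived signals that run: sig3, sig5, sig12, sig16 — 4 in total.
Values that change: src5, sig3, sig12.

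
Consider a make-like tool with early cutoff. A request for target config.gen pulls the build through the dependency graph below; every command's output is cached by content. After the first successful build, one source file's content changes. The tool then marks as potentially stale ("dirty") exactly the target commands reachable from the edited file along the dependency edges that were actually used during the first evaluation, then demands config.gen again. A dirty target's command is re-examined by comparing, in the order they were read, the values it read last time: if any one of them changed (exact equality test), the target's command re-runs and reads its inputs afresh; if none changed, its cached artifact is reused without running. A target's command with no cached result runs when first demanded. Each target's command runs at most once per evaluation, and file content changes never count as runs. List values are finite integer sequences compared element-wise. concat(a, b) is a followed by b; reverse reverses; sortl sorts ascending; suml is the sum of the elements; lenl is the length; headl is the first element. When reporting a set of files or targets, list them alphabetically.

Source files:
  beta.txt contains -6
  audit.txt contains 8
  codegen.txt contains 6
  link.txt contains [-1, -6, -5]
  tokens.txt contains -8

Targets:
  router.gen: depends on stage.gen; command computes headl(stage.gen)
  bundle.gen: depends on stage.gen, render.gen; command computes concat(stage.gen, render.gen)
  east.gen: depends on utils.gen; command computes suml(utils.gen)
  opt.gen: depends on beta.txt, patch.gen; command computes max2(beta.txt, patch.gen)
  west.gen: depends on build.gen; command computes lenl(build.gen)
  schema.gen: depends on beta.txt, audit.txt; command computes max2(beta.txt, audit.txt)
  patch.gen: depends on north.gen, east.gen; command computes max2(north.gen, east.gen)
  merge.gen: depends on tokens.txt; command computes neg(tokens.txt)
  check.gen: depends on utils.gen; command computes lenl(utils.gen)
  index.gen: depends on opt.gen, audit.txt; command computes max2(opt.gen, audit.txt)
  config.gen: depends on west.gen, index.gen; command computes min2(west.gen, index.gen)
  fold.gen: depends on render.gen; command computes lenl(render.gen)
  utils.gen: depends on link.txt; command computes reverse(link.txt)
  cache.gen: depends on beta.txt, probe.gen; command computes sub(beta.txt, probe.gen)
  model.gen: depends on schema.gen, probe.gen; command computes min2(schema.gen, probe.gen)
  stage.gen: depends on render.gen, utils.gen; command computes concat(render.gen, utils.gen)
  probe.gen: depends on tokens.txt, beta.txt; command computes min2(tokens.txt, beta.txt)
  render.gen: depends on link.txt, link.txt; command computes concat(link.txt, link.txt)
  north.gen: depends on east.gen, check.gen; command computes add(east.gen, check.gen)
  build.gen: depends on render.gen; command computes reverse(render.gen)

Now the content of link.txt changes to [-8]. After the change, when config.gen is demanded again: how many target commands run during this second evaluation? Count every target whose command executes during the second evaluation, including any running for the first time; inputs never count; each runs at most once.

10 target commands run: build.gen, check.gen, config.gen, east.gen, north.gen, opt.gen, patch.gen, render.gen, utils.gen, west.gen.
Note where the cutoff bites: index.gen is checked, finds nothing changed, and keeps its cache.

First demand of the output computes:
  render.gen = concat([-1, -6, -5], [-1, -6, -5]) = [-1, -6, -5, -1, -6, -5]
  build.gen = reverse([-1, -6, -5, -1, -6, -5]) = [-5, -6, -1, -5, -6, -1]
  utils.gen = reverse([-1, -6, -5]) = [-5, -6, -1]
  check.gen = lenl([-5, -6, -1]) = 3
  east.gen = suml([-5, -6, -1]) = -12
  north.gen = add(-12, 3) = -9
  patch.gen = max2(-9, -12) = -9
  opt.gen = max2(-6, -9) = -6
  index.gen = max2(-6, 8) = 8
  west.gen = lenl([-5, -6, -1, -5, -6, -1]) = 6
  config.gen = min2(6, 8) = 6

After the edit, cleaning proceeds:
  render.gen: a read changed (link.txt [-1, -6, -5]->[-8]; link.txt [-1, -6, -5]->[-8]) — executes, giving [-8, -8].
  build.gen: a read changed (render.gen [-1, -6, -5, -1, -6, -5]->[-8, -8]) — executes, giving [-8, -8].
  utils.gen: a read changed (link.txt [-1, -6, -5]->[-8]) — executes, giving [-8].
  check.gen: a read changed (utils.gen [-5, -6, -1]->[-8]) — executes, giving 1.
  east.gen: a read changed (utils.gen [-5, -6, -1]->[-8]) — executes, giving -8.
  north.gen: a read changed (east.gen -12->-8; check.gen 3->1) — executes, giving -7.
  patch.gen: a read changed (north.gen -9->-7; east.gen -12->-8) — executes, giving -7.
  opt.gen: a read changed (patch.gen -9->-7) — executes, giving -6 — identical to its old value.
  index.gen: dirty, but its reads are unchanged (opt.gen unchanged, audit.txt unchanged); cached 8 stands.
  west.gen: a read changed (build.gen [-5, -6, -1, -5, -6, -1]->[-8, -8]) — executes, giving 2.
  config.gen: a read changed (west.gen 6->2) — executes, giving 2.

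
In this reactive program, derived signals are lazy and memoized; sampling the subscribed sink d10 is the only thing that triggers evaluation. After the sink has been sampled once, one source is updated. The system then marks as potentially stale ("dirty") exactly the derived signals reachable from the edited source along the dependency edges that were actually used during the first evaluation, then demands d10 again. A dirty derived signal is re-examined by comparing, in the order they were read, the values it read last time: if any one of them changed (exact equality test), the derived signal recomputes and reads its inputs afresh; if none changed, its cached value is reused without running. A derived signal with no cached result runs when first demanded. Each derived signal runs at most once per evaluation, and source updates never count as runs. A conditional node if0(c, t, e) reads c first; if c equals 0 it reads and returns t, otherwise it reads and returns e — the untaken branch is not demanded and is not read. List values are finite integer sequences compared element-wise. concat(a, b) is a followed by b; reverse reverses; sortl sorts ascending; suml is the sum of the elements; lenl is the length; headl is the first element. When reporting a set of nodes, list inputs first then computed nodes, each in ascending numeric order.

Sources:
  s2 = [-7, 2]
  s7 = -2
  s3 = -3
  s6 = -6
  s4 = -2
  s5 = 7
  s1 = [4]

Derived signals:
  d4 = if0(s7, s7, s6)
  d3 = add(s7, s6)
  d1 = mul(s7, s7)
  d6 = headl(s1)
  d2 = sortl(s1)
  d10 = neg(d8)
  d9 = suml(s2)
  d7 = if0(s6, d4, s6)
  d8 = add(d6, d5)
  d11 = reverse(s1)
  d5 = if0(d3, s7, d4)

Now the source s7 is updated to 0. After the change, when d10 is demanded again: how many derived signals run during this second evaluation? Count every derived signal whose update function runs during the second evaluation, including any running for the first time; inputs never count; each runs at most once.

5 derived signals run: d3, d4, d5, d8, d10.

First demand of the output computes:
  d3 = add(-2, -6) = -8
  d4 = if0(s7=-2 -> else branch s6) = -6
  d5 = if0(d3=-8 -> else branch d4) = -6
  d6 = headl([4]) = 4
  d8 = add(4, -6) = -2
  d10 = neg(-2) = 2

After the edit, cleaning proceeds:
  d3: a read changed (s7 -2->0) — executes, giving -6.
  d4: a read changed (s7 -2->0) — executes, giving 0.
  d5: a read changed (d3 -8->-6; d4 -6->0) — executes, giving 0.
  d8: a read changed (d5 -6->0) — executes, giving 4.
  d10: a read changed (d8 -2->4) — executes, giving -4.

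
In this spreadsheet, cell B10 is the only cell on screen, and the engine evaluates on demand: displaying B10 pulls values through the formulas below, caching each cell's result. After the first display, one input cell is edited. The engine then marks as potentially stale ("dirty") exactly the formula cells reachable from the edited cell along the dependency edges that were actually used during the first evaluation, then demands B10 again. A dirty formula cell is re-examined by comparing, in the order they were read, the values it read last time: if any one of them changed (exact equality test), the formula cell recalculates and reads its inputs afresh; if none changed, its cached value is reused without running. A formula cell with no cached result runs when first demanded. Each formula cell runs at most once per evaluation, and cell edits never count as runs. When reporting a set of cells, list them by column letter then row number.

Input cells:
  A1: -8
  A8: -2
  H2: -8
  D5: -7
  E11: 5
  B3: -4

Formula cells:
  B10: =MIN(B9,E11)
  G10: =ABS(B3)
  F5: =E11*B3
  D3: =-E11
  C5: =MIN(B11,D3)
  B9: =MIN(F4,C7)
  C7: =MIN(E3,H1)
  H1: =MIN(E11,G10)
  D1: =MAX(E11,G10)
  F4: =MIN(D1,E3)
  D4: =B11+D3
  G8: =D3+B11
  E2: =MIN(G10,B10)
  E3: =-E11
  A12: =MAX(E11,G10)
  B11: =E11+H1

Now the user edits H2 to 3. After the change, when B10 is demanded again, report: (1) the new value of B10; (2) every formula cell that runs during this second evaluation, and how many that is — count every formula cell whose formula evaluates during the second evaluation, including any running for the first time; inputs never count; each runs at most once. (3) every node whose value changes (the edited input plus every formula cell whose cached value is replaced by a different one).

B10 now evaluates to -5.
Run set: none (0 run).
Changed values: H2.
The important point: nothing the output needs ever reads H2, so the edit is invisible to it.

Initial pass — values computed on the first demand:
  E3 = -(5) = -5
  G10 = ABS(-4) = 4
  D1 = MAX(5, 4) = 5
  F4 = MIN(5, -5) = -5
  H1 = MIN(5, 4) = 4
  C7 = MIN(-5, 4) = -5
  B9 = MIN(-5, -5) = -5
  B10 = MIN(-5, 5) = -5

Second demand — change propagation:
  no demanded computation ever read H2, so the edit dirties nothing and nothing runs.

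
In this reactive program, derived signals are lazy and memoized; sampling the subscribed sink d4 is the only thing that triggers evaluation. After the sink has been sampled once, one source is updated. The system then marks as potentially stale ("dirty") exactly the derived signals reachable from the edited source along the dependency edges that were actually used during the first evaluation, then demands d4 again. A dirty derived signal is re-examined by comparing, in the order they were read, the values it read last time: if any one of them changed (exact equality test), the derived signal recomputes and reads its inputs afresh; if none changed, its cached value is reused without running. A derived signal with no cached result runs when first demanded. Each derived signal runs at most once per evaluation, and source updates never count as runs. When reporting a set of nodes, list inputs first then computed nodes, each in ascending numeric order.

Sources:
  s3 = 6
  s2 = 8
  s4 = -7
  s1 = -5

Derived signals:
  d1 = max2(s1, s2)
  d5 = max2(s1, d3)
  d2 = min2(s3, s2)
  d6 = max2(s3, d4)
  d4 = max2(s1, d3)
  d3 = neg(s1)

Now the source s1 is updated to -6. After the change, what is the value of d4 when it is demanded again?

First demand of the output computes:
  d3 = neg(-5) = 5
  d4 = max2(-5, 5) = 5

After the edit, cleaning proceeds:
  d3: a read changed (s1 -5->-6) — executes, giving 6.
  d4: a read changed (s1 -5->-6; d3 5->6) — executes, giving 6.

Demanding d4 again yields 6.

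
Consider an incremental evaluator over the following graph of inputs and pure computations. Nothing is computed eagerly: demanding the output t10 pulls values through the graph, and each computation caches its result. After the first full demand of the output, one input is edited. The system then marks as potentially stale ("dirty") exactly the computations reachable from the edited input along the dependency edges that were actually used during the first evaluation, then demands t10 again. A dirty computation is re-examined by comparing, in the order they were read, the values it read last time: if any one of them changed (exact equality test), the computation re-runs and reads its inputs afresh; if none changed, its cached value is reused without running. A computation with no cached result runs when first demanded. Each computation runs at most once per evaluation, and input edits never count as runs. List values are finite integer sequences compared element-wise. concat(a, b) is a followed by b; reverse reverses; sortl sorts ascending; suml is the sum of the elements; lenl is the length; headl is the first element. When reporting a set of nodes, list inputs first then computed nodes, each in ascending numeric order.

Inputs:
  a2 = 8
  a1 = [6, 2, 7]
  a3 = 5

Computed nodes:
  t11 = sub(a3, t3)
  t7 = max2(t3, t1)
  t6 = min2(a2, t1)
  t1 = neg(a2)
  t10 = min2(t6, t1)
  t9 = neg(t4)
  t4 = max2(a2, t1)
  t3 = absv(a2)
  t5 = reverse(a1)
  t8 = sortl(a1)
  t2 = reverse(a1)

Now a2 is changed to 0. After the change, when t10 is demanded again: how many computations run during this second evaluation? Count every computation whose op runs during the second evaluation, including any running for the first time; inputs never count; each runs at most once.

Initial pass — values computed on the first demand:
  t1 = neg(8) = -8
  t6 = min2(8, -8) = -8
  t10 = min2(-8, -8) = -8

Second demand — change propagation:
  t1: re-runs because a2 8->0; new result 0.
  t6: re-runs because a2 8->0; t1 -8->0; new result 0.
  t10: re-runs because t6 -8->0; t1 -8->0; new result 0.

Run set: t1, t6, t10 (3 run).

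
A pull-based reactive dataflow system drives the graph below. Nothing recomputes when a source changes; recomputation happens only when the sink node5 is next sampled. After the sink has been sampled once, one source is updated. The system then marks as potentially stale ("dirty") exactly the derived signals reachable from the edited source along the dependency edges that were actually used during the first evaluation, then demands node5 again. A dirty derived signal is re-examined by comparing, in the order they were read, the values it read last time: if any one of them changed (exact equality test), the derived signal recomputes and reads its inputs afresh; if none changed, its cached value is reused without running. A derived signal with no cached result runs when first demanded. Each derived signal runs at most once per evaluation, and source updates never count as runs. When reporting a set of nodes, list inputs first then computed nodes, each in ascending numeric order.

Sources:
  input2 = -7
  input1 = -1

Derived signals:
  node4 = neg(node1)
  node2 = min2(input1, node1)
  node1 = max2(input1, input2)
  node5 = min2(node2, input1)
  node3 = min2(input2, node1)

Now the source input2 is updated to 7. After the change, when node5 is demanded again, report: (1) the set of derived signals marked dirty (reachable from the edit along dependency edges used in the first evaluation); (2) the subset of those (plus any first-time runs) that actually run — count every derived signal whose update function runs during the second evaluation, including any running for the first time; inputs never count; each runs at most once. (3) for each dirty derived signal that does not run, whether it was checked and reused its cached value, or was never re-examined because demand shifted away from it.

First evaluation (everything demanded from the output):
  node1 = max2(-1, -7) = -1
  node2 = min2(-1, -1) = -1
  node5 = min2(-1, -1) = -1

Propagation after the edit:
  node1: runs — input2 -7->7; result 7.
  node2: runs — node1 -1->7; result -1 (same value as before).
  node5: checked — values it read are unchanged (node2 unchanged, input1 unchanged); reused cached -1 without running.

Key observation: the change is absorbed at node2 — it re-runs but produces the same value, and the output's value is unchanged.

Marked dirty: node1, node2, node5.
Derived signals that run: node1, node2 — 2 in total.
Checked but reused from cache: node5.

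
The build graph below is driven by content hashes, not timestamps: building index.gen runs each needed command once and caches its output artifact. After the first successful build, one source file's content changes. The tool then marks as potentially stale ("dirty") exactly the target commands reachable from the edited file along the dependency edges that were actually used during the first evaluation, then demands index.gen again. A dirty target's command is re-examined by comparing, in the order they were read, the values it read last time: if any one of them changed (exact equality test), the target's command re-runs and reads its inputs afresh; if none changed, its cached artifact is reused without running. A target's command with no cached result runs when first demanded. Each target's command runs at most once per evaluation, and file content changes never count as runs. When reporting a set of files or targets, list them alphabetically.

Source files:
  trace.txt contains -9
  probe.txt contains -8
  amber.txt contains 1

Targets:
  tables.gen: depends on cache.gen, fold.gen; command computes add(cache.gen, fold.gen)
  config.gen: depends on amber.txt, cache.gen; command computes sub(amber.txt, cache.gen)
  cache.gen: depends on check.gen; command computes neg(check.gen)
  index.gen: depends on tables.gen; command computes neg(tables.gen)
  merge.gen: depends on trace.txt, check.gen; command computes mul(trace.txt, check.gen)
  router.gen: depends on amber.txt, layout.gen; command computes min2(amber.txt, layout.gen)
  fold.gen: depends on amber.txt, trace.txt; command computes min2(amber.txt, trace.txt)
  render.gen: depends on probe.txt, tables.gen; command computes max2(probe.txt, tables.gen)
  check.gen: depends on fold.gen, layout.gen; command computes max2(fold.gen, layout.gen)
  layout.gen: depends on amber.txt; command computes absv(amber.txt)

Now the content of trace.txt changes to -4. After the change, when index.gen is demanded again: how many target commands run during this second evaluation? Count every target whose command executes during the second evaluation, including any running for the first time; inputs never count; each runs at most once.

Run set: check.gen, fold.gen, index.gen, tables.gen (4 run).
The important point: at cache.gen every value read last time is unchanged, so the dirty flag clears without a run.

Initial pass — values computed on the first demand:
  fold.gen = min2(1, -9) = -9
  layout.gen = absv(1) = 1
  check.gen = max2(-9, 1) = 1
  cache.gen = neg(1) = -1
  tables.gen = add(-1, -9) = -10
  index.gen = neg(-10) = 10

Second demand — change propagation:
  fold.gen: re-runs because trace.txt -9->-4; new result -4.
  check.gen: re-runs because fold.gen -9->-4; new result 1 (unchanged).
  cache.gen: re-examined; everything it read last time is the same (check.gen unchanged) — cache -1 kept, no run.
  tables.gen: re-runs because fold.gen -9->-4; new result -5.
  index.gen: re-runs because tables.gen -10->-5; new result 5.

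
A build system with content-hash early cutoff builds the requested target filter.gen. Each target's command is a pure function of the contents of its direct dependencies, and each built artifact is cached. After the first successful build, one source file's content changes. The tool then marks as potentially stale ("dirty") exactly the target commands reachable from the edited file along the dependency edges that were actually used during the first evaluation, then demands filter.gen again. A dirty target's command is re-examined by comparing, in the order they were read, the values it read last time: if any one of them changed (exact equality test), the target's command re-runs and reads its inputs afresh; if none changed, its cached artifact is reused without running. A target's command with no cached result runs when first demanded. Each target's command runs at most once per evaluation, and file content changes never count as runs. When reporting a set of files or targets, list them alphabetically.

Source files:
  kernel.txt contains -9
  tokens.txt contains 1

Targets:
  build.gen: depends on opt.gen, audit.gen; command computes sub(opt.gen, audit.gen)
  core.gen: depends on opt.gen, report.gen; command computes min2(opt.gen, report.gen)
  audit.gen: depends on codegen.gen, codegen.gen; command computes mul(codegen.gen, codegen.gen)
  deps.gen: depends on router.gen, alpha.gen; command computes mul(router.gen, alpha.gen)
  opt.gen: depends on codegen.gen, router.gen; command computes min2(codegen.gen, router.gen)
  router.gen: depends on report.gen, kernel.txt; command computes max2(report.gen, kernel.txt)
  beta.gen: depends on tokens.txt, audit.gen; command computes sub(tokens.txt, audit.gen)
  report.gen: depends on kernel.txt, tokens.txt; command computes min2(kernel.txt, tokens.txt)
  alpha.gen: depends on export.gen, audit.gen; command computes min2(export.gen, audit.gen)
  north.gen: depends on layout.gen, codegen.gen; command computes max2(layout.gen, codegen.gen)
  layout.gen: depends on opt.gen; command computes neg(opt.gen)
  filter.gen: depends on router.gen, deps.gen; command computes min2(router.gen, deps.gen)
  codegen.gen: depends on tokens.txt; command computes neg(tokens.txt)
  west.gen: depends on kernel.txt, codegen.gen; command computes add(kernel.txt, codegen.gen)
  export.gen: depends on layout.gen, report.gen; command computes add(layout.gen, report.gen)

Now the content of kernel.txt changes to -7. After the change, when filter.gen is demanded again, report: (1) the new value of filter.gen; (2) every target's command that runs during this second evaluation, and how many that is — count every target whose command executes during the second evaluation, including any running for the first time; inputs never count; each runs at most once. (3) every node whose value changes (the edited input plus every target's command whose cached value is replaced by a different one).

New value of filter.gen: -7.
Target commands that run: deps.gen, export.gen, filter.gen, layout.gen, opt.gen, report.gen, router.gen — 7 in total.
Values that change: filter.gen, kernel.txt, layout.gen, opt.gen, report.gen, router.gen.
Key observation: the cutoff stops propagation at alpha.gen — its inputs' values are unchanged, so it reuses its cache.

First evaluation (everything demanded from the output):
  codegen.gen = neg(1) = -1
  audit.gen = mul(-1, -1) = 1
  report.gen = min2(-9, 1) = -9
  router.gen = max2(-9, -9) = -9
  opt.gen = min2(-1, -9) = -9
  layout.gen = neg(-9) = 9
  export.gen = add(9, -9) = 0
  alpha.gen = min2(0, 1) = 0
  deps.gen = mul(-9, 0) = 0
  filter.gen = min2(-9, 0) = -9

Propagation after the edit:
  report.gen: runs — kernel.txt -9->-7; result -7.
  router.gen: runs — report.gen -9->-7; kernel.txt -9->-7; result -7.
  opt.gen: runs — router.gen -9->-7; result -7.
  layout.gen: runs — opt.gen -9->-7; result 7.
  export.gen: runs — layout.gen 9->7; report.gen -9->-7; result 0 (same value as before).
  alpha.gen: checked — values it read are unchanged (export.gen unchanged, audit.gen unchanged); reused cached 0 without running.
  deps.gen: runs — router.gen -9->-7; result 0 (same value as before).
  filter.gen: runs — router.gen -9->-7; result -7.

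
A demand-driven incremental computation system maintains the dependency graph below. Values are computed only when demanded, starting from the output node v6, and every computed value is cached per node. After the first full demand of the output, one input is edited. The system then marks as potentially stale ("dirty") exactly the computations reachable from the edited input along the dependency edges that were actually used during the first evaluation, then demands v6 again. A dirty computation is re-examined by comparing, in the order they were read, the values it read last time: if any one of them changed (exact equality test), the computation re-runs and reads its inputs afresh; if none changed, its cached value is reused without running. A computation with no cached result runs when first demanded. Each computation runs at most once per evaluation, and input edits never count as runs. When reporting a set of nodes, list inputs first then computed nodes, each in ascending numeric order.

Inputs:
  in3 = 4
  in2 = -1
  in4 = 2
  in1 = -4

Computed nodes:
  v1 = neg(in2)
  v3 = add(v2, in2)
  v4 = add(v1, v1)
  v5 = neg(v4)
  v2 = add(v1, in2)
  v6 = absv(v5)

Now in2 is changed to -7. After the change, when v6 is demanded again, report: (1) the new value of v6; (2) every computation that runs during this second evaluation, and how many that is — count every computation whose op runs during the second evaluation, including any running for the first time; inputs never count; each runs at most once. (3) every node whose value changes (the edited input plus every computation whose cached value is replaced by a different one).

New value of v6: 14.
Computations that run: v1, v4, v5, v6 — 4 in total.
Values that change: in2, v1, v4, v5, v6.

First evaluation (everything demanded from the output):
  v1 = neg(-1) = 1
  v4 = add(1, 1) = 2
  v5 = neg(2) = -2
  v6 = absv(-2) = 2

Propagation after the edit:
  v1: runs — in2 -1->-7; result 7.
  v4: runs — v1 1->7; v1 1->7; result 14.
  v5: runs — v4 2->14; result -14.
  v6: runs — v5 -2->-14; result 14.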